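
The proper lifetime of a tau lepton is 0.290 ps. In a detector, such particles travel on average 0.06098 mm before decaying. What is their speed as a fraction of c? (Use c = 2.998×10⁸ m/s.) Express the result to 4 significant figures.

0.5742c

Lab distance = (lab lifetime)·v = γτ·βc, so βγ = d/(cτ) = 6.098×10^-5/(2.998×10⁸ × 2.900×10^-13) = 0.70139.
With βγ = 0.70139: γ² = 1 + (βγ)² = 1.491948, and β = (βγ)/γ = 0.70139/1.22145 = 0.5742.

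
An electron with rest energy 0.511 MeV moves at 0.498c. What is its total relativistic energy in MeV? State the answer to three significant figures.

Lorentz factor: γ = (1 − 0.248004)^(−1/2) = 1.1532.
Total energy: E = γmc² = 1.1532 × 0.511 MeV = 0.589 MeV.

0.589 MeV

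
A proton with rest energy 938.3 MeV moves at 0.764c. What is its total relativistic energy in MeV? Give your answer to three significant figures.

1450 MeV

γ = 1/√(1 − β²) = 1/√(1 − 0.583696) = 1/√0.416304 = 1/0.645216 = 1.5499.
Total energy: E = γmc² = 1.5499 × 938.3 MeV = 1450 MeV.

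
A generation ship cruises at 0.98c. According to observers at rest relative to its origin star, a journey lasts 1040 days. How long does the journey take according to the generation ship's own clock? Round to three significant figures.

207 days

With β = 0.98, γ = 1/√(1 − 0.98²) = 1/√0.0396 = 5.0252.
The moving clock records proper time: Δτ = Δt/γ = 1040/5.0252 = 207 days.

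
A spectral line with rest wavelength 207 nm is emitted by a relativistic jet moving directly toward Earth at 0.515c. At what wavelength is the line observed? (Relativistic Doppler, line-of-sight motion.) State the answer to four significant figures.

Relativistic Doppler for wavelength: λ_obs = λ_src · √((1−β)/(1+β)).
With β = 0.515: factor = √(0.485/1.515) = 0.5658.
λ_obs = 207 × 0.5658 = 117.1 nm.

117.1 nm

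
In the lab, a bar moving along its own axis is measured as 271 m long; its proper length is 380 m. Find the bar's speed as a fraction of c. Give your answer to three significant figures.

Length contraction gives γ = L₀/L = 380/271 = 1.4022.
β = √(1 − 1/γ²) = √0.491396 = 0.701.

0.701c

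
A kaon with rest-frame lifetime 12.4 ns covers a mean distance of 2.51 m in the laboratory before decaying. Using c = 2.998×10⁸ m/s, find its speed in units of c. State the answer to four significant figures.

Lab distance = (lab lifetime)·v = γτ·βc, so βγ = d/(cτ) = 2.510/(2.998×10⁸ × 1.240×10^-8) = 0.67518.
With βγ = 0.67518: γ² = 1 + (βγ)² = 1.455868, and β = (βγ)/γ = 0.67518/1.20659 = 0.5596.

0.5596c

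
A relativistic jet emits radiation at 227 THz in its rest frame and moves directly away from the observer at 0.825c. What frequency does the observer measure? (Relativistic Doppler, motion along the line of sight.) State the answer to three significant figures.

70.3 THz

Relativistic Doppler (source moving away): f_obs = f_src · √((1−β)/(1+β)).
With β = 0.825: factor = √(0.175/1.825) = 0.30966.
f_obs = 227 × 0.30966 = 70.3 THz.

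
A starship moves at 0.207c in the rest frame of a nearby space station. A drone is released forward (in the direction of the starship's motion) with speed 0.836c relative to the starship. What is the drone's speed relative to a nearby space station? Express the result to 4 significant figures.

0.8891c

In units of c, u = (u' + v)/(1 + u'v) with u' = 0.836 and v = 0.207.
Numerator: 0.836 + 0.207 = 1.043. Denominator: 1 + (0.836)(0.207) = 1.173052.
u = 1.043/1.173052 = 0.88913, so the speed is 0.8891c.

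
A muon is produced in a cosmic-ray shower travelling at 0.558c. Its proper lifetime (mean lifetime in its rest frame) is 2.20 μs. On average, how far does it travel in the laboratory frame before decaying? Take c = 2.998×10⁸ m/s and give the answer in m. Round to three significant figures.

γ = 1/√(1 − β²) = 1/√(1 − 0.311364) = 1/√0.688636 = 1/0.829841 = 1.2051.
Lab-frame lifetime: Δt = γτ = 1.2051 × 2.20 μs = 2.6512 μs.
Distance: d = vΔt = 0.558 × 2.998×10⁸ m/s × 2.6512×10^-6 s = 444 m.

444 m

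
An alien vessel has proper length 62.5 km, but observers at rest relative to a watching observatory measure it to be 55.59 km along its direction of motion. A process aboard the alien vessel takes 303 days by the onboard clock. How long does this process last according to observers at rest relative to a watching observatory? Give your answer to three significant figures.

341 days

Length contraction gives γ = L₀/L = 62.5/55.59 = 1.1243.
The same γ dilates the second interval: 1.1243 × 303 days = 341 days.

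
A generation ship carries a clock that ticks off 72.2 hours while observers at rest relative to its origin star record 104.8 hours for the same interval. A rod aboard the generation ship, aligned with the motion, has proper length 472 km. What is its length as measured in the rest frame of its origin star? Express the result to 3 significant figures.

The time-dilation ratio gives γ = 104.8/72.2 = 1.45152.
The rod contracts by the same γ: 472 km / 1.45152 = 325 km.

325 km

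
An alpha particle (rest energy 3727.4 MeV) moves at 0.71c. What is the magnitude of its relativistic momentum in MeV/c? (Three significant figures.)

3760 MeV/c

γ = 1/√(1 − β²) = 1/√(1 − 0.5041) = 1/√0.4959 = 1/0.704202 = 1.42.
Momentum: p = γβ·mc = 1.42 × 0.71 × 3727.4 MeV/c = 3760 MeV/c.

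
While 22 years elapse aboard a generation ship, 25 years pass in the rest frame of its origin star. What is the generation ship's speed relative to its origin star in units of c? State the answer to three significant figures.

0.475c

γ = Δt/Δτ = 25/22 = 1.1364.
β = √(1 − 1/γ²) = √(1 − 0.77435) = √0.22565 = 0.475.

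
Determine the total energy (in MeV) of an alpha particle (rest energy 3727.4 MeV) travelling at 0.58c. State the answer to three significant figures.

γ = 1/√(1 − β²) = 1/√(1 − 0.3364) = 1/√0.6636 = 1/0.814616 = 1.2276.
Total energy: E = γmc² = 1.2276 × 3727.4 MeV = 4580 MeV.

4580 MeV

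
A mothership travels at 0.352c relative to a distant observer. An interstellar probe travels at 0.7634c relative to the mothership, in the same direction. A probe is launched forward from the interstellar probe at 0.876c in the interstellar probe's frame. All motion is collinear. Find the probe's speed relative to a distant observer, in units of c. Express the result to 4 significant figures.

0.9915c

First combine the probe and interstellar probe (S''→S'): u₁ = (0.876 + 0.7634)/(1 + 0.876×0.7634) = 1.6394/1.6687384 = 0.98242.
Then combine with the mothership (S'→S): u = (0.98242 + 0.352)/(1 + 0.98242×0.352) = 1.33442/1.34581184 = 0.99154.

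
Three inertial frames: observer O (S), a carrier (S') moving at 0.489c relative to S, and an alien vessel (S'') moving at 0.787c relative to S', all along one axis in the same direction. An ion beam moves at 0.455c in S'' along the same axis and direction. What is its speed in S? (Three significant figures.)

0.970c

Compose velocities in two stages. Stage 1 (into S'): u₁ = (0.455+0.787)/(1+0.455×0.787) = 0.91452.
Stage 2 (into S): u = (0.91452+0.489)/(1+0.91452×0.489) = 0.96982, so the speed is 0.970c.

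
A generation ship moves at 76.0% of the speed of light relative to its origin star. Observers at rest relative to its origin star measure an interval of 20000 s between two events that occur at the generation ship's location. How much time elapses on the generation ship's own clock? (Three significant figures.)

13000 s

With β = 0.76, γ = 1/√(1 − 0.76²) = 1/√0.4224 = 1.5386.
The generation ship's clock runs slow as seen from its origin star, so Δτ = Δt/γ = 20000/1.5386 = 13000 s.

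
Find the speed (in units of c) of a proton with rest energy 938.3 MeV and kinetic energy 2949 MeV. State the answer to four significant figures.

γ = 1 + K/(mc²) = 1 + 2949/938.3 = 4.1429.
β = √(1 − 1/γ²) = √(1 − 0.0582628) = √0.9417372 = 0.9704.

0.9704c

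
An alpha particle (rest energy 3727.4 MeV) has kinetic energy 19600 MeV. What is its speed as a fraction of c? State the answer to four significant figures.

0.9872c

K = (γ−1)mc², so γ = 1 + 19600/3727.4 = 6.2584.
Then v/c = √(1 − γ⁻²) = √(1 − 0.0255313) = √0.9744687 = 0.9872.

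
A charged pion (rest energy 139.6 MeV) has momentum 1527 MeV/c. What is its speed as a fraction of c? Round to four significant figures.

βγ = pc/(mc²) = 1527/139.6 = 10.938.
Since γ² = 1 + (βγ)² = 120.64, γ = √120.64 = 10.9836, and β = (βγ)/γ = 10.938/10.9836 = 0.9958.

0.9958c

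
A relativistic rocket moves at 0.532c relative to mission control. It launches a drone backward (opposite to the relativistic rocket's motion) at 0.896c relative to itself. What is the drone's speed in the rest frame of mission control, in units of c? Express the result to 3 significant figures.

Relativistic velocity addition: u = (u' + v)/(1 + u'v/c²), with u' = −0.896c and v = 0.532c.
Numerator: −0.896 + 0.532 = −0.364. Denominator: 1 + (−0.896)(0.532) = 0.523328.
u = −0.364/0.523328 = −0.69555, so the speed is 0.696c.

0.696c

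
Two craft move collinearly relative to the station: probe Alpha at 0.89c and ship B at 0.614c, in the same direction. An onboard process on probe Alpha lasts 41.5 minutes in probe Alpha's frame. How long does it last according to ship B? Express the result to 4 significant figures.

52.30 minutes

Transform probe Alpha's velocity into ship B's frame: (0.89 − 0.614)/(1 − 0.89·0.614) = 0.276/0.45354, so the relative speed is 0.60855c.
At |u| = 0.60855c, γ = (1 − 0.370333)^(−1/2) = 1.2602.
Probe Alpha's interval is proper; time dilation gives Δt_B = γΔτ = 1.2602 × 41.5 minutes = 52.30 minutes.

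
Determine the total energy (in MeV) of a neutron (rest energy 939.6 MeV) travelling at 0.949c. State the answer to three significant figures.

2980 MeV

With β = 0.949, γ = 1/√(1 − 0.949²) = 1/√0.099399 = 3.1718.
Total energy: E = γmc² = 3.1718 × 939.6 MeV = 2980 MeV.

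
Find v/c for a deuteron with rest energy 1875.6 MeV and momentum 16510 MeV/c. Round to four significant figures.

βγ = pc/(mc²) = 16510/1875.6 = 8.8025.
Since γ² = 1 + (βγ)² = 78.484, γ = √78.484 = 8.85912, and β = (βγ)/γ = 8.8025/8.85912 = 0.9936.

0.9936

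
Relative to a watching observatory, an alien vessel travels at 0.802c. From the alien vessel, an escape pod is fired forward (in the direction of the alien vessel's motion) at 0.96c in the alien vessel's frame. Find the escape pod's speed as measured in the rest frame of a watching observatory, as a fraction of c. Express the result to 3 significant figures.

Relativistic velocity addition: u = (u' + v)/(1 + u'v/c²), with u' = 0.96c and v = 0.802c.
Numerator: 0.96 + 0.802 = 1.762. Denominator: 1 + (0.96)(0.802) = 1.76992.
u = 1.762/1.76992 = 0.99553, so the speed is 0.996c.

0.996c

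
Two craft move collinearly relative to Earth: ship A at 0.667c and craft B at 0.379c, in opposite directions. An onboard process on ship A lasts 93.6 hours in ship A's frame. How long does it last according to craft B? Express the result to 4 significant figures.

Speed of ship A in craft B's frame: u = (v_A + v_B)/(1 + v_A v_B/c²) = (0.667 + 0.379)/(1 + 0.667×0.379) = 1.046/1.252793 = 0.83493; |u| = 0.83493c.
γ for this relative speed: γ = 1/√(1 − 0.697108) = 1.817.
The clock on ship A records proper time, so craft B measures Δt = γΔτ = 1.817 × 93.6 = 170.1 hours.

170.1 hours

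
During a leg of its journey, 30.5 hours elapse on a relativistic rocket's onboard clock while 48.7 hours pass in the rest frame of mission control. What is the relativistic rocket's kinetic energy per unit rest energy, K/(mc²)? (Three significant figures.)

0.597

From Δt = γΔτ: γ = 48.7/30.5 = 1.59672.
Since K = (γ−1)mc², K/(mc²) = 1.59672 − 1 = 0.597.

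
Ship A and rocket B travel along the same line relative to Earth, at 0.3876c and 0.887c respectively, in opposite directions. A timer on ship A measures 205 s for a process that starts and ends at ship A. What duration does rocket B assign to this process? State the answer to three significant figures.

Speed of ship A in rocket B's frame: u = (v_A + v_B)/(1 + v_A v_B/c²) = (0.3876 + 0.887)/(1 + 0.3876×0.887) = 1.2746/1.3438012 = 0.9485; |u| = 0.9485c.
At |u| = 0.9485c, γ = (1 − 0.899652)^(−1/2) = 3.1568.
The clock on ship A records proper time, so rocket B measures Δt = γΔτ = 3.1568 × 205 = 647 s.

647 s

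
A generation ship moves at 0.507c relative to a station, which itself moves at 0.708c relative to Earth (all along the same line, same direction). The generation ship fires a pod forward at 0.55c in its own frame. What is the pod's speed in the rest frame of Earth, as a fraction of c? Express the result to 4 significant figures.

Apply u = (u'+v)/(1+u'v) twice. Pod in the station frame: (0.55+0.507)/(1+0.55·0.507) = 1.057/1.27885 = 0.82652c.
That velocity, transformed to the rest frame of Earth: (0.82652+0.708)/(1+0.82652·0.708) = 1.53452/1.58517616 = 0.96804c.

0.9680c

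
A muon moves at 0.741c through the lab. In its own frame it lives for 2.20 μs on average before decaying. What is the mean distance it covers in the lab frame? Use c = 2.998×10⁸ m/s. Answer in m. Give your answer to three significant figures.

728 m

With β = 0.741, γ = 1/√(1 − 0.741²) = 1/√0.450919 = 1.4892.
Lab-frame lifetime: Δt = γτ = 1.4892 × 2.20 μs = 3.2762 μs.
Distance: d = vΔt = 0.741 × 2.998×10⁸ m/s × 3.2762×10^-6 s = 728 m.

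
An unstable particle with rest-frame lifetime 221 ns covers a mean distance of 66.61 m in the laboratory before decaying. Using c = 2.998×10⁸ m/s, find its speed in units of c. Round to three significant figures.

0.709c

Let x = d/(cτ) = 66.61 m / (2.998×10⁸ m/s × 2.210×10^-7 s) = 1.0053. Since d = βγcτ, x = βγ = β/√(1−β²).
Solving: β² = x²/(1+x²) = 1.01063/2.01063 = 0.502643, so β = 0.709.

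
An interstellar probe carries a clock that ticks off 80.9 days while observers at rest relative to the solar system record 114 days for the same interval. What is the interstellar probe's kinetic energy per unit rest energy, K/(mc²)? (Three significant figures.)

0.409

γ = Δt/Δτ = 114/80.9 = 1.40915.
K/(mc²) = γ − 1 = 1.40915 − 1 = 0.409.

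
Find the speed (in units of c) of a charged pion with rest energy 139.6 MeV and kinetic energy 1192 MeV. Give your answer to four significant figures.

γ = 1 + K/(mc²) = 1 + 1192/139.6 = 9.5387.
β = √(1 − 1/γ²) = √(1 − 0.0109906) = √0.9890094 = 0.9945.

0.9945c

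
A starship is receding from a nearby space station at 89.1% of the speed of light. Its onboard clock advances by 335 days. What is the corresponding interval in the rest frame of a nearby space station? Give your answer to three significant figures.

With β = 0.891, γ = 1/√(1 − 0.891²) = 1/√0.206119 = 2.2026.
Time dilation: Δt = γ·Δτ = 2.2026 × 335 = 738 days.

738 days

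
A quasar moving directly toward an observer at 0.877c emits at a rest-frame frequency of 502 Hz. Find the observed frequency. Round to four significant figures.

1961 Hz

Relativistic Doppler (source moving toward): f_obs = f_src · √((1+β)/(1−β)).
With β = 0.877: factor = √(1.877/0.123) = 3.9064.
f_obs = 502 × 3.9064 = 1961 Hz.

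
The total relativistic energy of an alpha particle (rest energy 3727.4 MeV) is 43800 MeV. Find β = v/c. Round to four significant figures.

0.9964

Total energy E = γmc² gives γ = 43800/3727.4 = 11.751.
Hence β = √(1 − 1/γ²) = √(1 − 0.00724186) = √0.99275814 = 0.9964.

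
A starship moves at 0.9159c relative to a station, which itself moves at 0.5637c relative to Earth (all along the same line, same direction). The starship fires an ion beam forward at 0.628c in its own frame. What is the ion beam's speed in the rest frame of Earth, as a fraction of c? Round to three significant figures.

Compose velocities in two stages. Stage 1 (into S'): u₁ = (0.628+0.9159)/(1+0.628×0.9159) = 0.98014.
Stage 2 (into S): u = (0.98014+0.5637)/(1+0.98014×0.5637) = 0.99442, so the speed is 0.994c.

0.994c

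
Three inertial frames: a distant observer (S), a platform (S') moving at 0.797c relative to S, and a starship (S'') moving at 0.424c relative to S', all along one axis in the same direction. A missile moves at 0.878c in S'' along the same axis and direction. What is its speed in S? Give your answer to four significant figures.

0.9941c

Compose velocities in two stages. Stage 1 (into S'): u₁ = (0.878+0.424)/(1+0.878×0.424) = 0.94879.
Stage 2 (into S): u = (0.94879+0.797)/(1+0.94879×0.797) = 0.99408, so the speed is 0.9941c.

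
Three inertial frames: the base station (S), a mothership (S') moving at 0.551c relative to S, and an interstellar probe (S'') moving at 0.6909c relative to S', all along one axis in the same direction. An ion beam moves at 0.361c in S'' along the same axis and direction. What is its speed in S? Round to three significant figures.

0.952c

Apply u = (u'+v)/(1+u'v) twice. Ion beam in the mothership frame: (0.361+0.6909)/(1+0.361·0.6909) = 1.0519/1.2494149 = 0.84191c.
That velocity, transformed to the rest frame of the base station: (0.84191+0.551)/(1+0.84191·0.551) = 1.39291/1.46389241 = 0.95151c.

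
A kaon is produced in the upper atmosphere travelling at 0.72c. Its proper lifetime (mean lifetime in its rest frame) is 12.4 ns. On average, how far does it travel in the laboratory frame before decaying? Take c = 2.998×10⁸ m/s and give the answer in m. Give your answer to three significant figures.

β² = 0.5184, so γ = 1/√0.4816 = 1.441.
Lab-frame lifetime: Δt = γτ = 1.441 × 12.4 ns = 17.868 ns.
Distance: d = vΔt = 0.72 × 2.998×10⁸ m/s × 1.7868×10^-8 s = 3.86 m.

3.86 m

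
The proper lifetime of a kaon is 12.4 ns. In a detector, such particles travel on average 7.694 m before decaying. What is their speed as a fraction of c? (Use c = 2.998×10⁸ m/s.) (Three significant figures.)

Let x = d/(cτ) = 7.694 m / (2.998×10⁸ m/s × 1.240×10^-8 s) = 2.0697. Since d = βγcτ, x = βγ = β/√(1−β²).
Solving: β² = x²/(1+x²) = 4.28366/5.28366 = 0.810737, so β = 0.900.

0.900c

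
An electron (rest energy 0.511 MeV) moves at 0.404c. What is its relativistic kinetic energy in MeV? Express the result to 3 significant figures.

0.0476 MeV

γ = 1/√(1 − β²) = 1/√(1 − 0.163216) = 1/√0.836784 = 1/0.914759 = 1.093184.
Kinetic energy: K = (γ − 1)mc² = (1.093184 − 1) × 0.511 MeV = 0.093184 × 0.511 = 0.0476 MeV.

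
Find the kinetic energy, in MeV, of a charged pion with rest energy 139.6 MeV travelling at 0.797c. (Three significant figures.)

91.5 MeV

γ = 1/√(1 − β²) = 1/√(1 − 0.635209) = 1/√0.364791 = 1.65569.
Kinetic energy: K = (γ − 1)mc² = (1.65569 − 1) × 139.6 MeV = 0.65569 × 139.6 = 91.5 MeV.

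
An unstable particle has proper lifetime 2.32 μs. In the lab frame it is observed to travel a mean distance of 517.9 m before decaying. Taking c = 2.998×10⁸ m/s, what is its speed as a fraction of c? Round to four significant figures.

Lab distance = (lab lifetime)·v = γτ·βc, so βγ = d/(cτ) = 517.9/(2.998×10⁸ × 2.320×10^-6) = 0.74461.
With βγ = 0.74461: γ² = 1 + (βγ)² = 1.554444, and β = (βγ)/γ = 0.74461/1.24677 = 0.5972.

0.5972c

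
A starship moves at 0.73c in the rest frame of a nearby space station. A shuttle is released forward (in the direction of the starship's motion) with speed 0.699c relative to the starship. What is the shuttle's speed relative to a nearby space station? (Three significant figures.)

0.946c

Relativistic velocity addition: u = (u' + v)/(1 + u'v/c²), with u' = 0.699c and v = 0.73c.
Numerator: 0.699 + 0.73 = 1.429. Denominator: 1 + (0.699)(0.73) = 1.51027.
u = 1.429/1.51027 = 0.94619, so the speed is 0.946c.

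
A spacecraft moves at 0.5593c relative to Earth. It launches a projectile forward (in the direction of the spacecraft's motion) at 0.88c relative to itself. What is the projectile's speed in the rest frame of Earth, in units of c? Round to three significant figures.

0.965c

In units of c, u = (u' + v)/(1 + u'v) with u' = 0.88 and v = 0.5593.
Numerator: 0.88 + 0.5593 = 1.4393. Denominator: 1 + (0.88)(0.5593) = 1.492184.
u = 1.4393/1.492184 = 0.96456, so the speed is 0.965c.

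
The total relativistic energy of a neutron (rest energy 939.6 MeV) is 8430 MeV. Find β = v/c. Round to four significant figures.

Total energy E = γmc² gives γ = 8430/939.6 = 8.9719.
Hence β = √(1 − 1/γ²) = √(1 − 0.0124231) = √0.9875769 = 0.9938.

0.9938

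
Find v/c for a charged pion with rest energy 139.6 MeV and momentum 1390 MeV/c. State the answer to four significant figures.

pc/(mc²) = 1390/139.6 = 9.957 = βγ = β/√(1−β²).
So β² = x²/(1 + x²) with x = 9.957: x² = 99.1418, β² = 99.1418/100.1418 = 0.990014, β = 0.9950.

0.9950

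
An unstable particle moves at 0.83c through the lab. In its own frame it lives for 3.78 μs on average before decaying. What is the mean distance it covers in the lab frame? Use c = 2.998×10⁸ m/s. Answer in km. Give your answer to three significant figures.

1.69 km

γ = 1/√(1 − β²) = 1/√(1 − 0.6889) = 1/√0.3111 = 1/0.557763 = 1.7929.
Lab-frame lifetime: Δt = γτ = 1.7929 × 3.78 μs = 6.7772 μs.
Distance: d = vΔt = 0.83 × 2.998×10⁸ m/s × 6.7772×10^-6 s = 1690 m = 1.69 km.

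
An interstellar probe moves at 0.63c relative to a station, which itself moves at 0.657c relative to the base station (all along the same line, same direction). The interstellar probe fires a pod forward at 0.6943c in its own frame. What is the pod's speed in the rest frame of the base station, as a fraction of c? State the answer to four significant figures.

0.9832c

Apply u = (u'+v)/(1+u'v) twice. Pod in the station frame: (0.6943+0.63)/(1+0.6943·0.63) = 1.3243/1.437409 = 0.92131c.
That velocity, transformed to the rest frame of the base station: (0.92131+0.657)/(1+0.92131·0.657) = 1.57831/1.60530067 = 0.98319c.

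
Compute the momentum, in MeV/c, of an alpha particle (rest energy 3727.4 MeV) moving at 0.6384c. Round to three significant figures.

3090 MeV/c

γ = 1/√(1 − β²) = 1/√(1 − 0.40755456) = 1/√0.59244544 = 1/0.769705 = 1.2992.
Momentum: p = γβ·mc = 1.2992 × 0.6384 × 3727.4 MeV/c = 3090 MeV/c.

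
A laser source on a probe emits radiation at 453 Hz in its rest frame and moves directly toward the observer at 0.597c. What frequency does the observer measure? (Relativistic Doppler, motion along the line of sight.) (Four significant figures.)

901.8 Hz

Relativistic Doppler (source moving toward): f_obs = f_src · √((1+β)/(1−β)).
With β = 0.597: factor = √(1.597/0.403) = 1.9907.
f_obs = 453 × 1.9907 = 901.8 Hz.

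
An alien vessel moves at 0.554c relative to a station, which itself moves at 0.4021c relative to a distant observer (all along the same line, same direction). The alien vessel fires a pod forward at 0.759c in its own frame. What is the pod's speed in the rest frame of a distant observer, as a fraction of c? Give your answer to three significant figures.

Compose velocities in two stages. Stage 1 (into S'): u₁ = (0.759+0.554)/(1+0.759×0.554) = 0.92433.
Stage 2 (into S): u = (0.92433+0.4021)/(1+0.92433×0.4021) = 0.96702, so the speed is 0.967c.

0.967c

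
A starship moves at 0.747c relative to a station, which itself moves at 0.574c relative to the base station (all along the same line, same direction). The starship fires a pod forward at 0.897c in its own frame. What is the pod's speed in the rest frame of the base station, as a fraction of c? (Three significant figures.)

Apply u = (u'+v)/(1+u'v) twice. Pod in the station frame: (0.897+0.747)/(1+0.897·0.747) = 1.644/1.670059 = 0.9844c.
That velocity, transformed to the rest frame of the base station: (0.9844+0.574)/(1+0.9844·0.574) = 1.5584/1.5650456 = 0.99575c.

0.996c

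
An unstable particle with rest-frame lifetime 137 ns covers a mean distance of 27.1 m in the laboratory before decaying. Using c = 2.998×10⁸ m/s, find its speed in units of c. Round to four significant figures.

Lab distance = (lab lifetime)·v = γτ·βc, so βγ = d/(cτ) = 27.10/(2.998×10⁸ × 1.370×10^-7) = 0.65981.
With βγ = 0.65981: γ² = 1 + (βγ)² = 1.435349, and β = (βγ)/γ = 0.65981/1.19806 = 0.5507.

0.5507c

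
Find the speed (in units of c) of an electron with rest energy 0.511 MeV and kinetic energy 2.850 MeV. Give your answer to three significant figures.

0.988c

K = (γ−1)mc², so γ = 1 + 2.850/0.511 = 6.5773.
Then v/c = √(1 − γ⁻²) = √(1 − 0.0231156) = √0.9768844 = 0.988.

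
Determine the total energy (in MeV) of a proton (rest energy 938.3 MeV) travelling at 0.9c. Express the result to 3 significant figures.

2150 MeV

β² = 0.81, so γ = 1/√0.19 = 2.2942.
Total energy: E = γmc² = 2.2942 × 938.3 MeV = 2150 MeV.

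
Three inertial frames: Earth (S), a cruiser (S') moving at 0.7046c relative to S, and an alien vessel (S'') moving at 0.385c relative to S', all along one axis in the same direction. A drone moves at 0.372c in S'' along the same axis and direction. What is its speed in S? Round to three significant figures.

Apply u = (u'+v)/(1+u'v) twice. Drone in the cruiser frame: (0.372+0.385)/(1+0.372·0.385) = 0.757/1.14322 = 0.66216c.
That velocity, transformed to the rest frame of Earth: (0.66216+0.7046)/(1+0.66216·0.7046) = 1.36676/1.466557936 = 0.93195c.

0.932c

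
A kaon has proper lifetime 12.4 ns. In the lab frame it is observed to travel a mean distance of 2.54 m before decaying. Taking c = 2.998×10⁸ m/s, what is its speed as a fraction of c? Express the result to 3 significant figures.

Let x = d/(cτ) = 2.540 m / (2.998×10⁸ m/s × 1.240×10^-8 s) = 0.68325. Since d = βγcτ, x = βγ = β/√(1−β²).
Solving: β² = x²/(1+x²) = 0.466831/1.466831 = 0.318258, so β = 0.564.

0.564c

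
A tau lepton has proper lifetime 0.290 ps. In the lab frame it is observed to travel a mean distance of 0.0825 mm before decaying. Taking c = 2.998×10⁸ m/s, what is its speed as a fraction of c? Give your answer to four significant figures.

0.6883c

Lab distance = (lab lifetime)·v = γτ·βc, so βγ = d/(cτ) = 8.250×10^-5/(2.998×10⁸ × 2.900×10^-13) = 0.94891.
With βγ = 0.94891: γ² = 1 + (βγ)² = 1.90043, and β = (βγ)/γ = 0.94891/1.37856 = 0.6883.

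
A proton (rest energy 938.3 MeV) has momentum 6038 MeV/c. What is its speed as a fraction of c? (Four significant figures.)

pc/(mc²) = 6038/938.3 = 6.435 = βγ = β/√(1−β²).
So β² = x²/(1 + x²) with x = 6.435: x² = 41.4092, β² = 41.4092/42.4092 = 0.97642, β = 0.9881.

0.9881c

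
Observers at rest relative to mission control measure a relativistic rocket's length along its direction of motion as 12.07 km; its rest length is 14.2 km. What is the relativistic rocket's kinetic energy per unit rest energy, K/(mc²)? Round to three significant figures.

From L = L₀/γ: γ = 14.2/12.07 = 1.17647.
K/(mc²) = γ − 1 = 1.17647 − 1 = 0.176.

0.176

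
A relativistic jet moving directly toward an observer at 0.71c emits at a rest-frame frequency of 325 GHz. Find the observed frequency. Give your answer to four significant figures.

789.2 GHz

Relativistic Doppler (source moving toward): f_obs = f_src · √((1+β)/(1−β)).
With β = 0.71: factor = √(1.71/0.29) = 2.4283.
f_obs = 325 × 2.4283 = 789.2 GHz.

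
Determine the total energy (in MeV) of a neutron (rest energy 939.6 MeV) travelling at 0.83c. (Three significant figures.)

γ = 1/√(1 − β²) = 1/√(1 − 0.6889) = 1/√0.3111 = 1/0.557763 = 1.7929.
Total energy: E = γmc² = 1.7929 × 939.6 MeV = 1680 MeV.

1680 MeV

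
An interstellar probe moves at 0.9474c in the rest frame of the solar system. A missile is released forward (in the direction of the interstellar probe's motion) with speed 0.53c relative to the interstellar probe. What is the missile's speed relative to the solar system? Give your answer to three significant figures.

Relativistic velocity addition: u = (u' + v)/(1 + u'v/c²), with u' = 0.53c and v = 0.9474c.
Numerator: 0.53 + 0.9474 = 1.4774. Denominator: 1 + (0.53)(0.9474) = 1.502122.
u = 1.4774/1.502122 = 0.98354, so the speed is 0.984c.

0.984c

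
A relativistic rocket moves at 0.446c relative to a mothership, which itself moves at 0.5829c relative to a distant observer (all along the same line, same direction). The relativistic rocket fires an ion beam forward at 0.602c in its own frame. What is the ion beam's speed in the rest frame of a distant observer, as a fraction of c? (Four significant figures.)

0.9511c

First combine the ion beam and relativistic rocket (S''→S'): u₁ = (0.602 + 0.446)/(1 + 0.602×0.446) = 1.048/1.268492 = 0.82618.
Then combine with the mothership (S'→S): u = (0.82618 + 0.5829)/(1 + 0.82618×0.5829) = 1.40908/1.481580322 = 0.95107.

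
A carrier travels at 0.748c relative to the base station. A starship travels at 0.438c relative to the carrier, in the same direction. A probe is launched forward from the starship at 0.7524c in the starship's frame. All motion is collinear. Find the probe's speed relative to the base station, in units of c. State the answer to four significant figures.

0.9842c

Compose velocities in two stages. Stage 1 (into S'): u₁ = (0.7524+0.438)/(1+0.7524×0.438) = 0.89534.
Stage 2 (into S): u = (0.89534+0.748)/(1+0.89534×0.748) = 0.9842, so the speed is 0.9842c.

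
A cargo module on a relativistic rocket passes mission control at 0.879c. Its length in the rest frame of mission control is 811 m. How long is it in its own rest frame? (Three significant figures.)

1700 m

γ = 1/√(1 − β²) = 1/√(1 − 0.772641) = 1/√0.227359 = 1/0.476822 = 2.0972.
Proper length: L₀ = γ·L = 2.0972 × 811 = 1700 m.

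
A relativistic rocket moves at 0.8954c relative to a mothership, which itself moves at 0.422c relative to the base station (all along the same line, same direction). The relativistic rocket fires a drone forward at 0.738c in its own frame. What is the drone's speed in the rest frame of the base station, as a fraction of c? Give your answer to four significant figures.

0.9933c

Compose velocities in two stages. Stage 1 (into S'): u₁ = (0.738+0.8954)/(1+0.738×0.8954) = 0.9835.
Stage 2 (into S): u = (0.9835+0.422)/(1+0.9835×0.422) = 0.99326, so the speed is 0.9933c.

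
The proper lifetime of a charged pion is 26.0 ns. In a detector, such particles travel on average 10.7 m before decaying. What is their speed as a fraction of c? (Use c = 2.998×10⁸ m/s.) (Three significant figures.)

d = βγcτ ⇒ βγ = d/(cτ) = 10.70 m / (7.7948 m) = 1.3727.
β = (βγ)/√(1+(βγ)²) = 1.3727/√2.88431 = 0.808.

0.808c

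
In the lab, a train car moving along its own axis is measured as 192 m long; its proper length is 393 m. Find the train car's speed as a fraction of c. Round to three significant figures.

0.873c

Length contraction gives γ = L₀/L = 393/192 = 2.0469.
β = √(1 − 1/γ²) = √0.761325 = 0.873.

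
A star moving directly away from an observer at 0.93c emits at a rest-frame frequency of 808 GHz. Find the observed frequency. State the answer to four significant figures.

153.9 GHz

Relativistic Doppler (source moving away): f_obs = f_src · √((1−β)/(1+β)).
With β = 0.93: factor = √(0.07/1.93) = 0.19045.
f_obs = 808 × 0.19045 = 153.9 GHz.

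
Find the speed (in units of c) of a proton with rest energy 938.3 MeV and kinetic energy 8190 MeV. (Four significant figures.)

K = (γ−1)mc², so γ = 1 + 8190/938.3 = 9.7286.
Then v/c = √(1 − γ⁻²) = √(1 − 0.0105657) = √0.9894343 = 0.9947.

0.9947c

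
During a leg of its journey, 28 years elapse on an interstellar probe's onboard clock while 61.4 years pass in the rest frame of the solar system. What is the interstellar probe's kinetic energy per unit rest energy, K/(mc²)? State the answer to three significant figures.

γ = Δt/Δτ = 61.4/28 = 2.19286.
K/(mc²) = γ − 1 = 2.19286 − 1 = 1.19.

1.19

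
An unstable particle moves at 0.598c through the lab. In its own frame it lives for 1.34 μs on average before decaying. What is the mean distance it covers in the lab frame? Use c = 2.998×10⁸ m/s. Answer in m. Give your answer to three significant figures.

300 m

γ = 1/√(1 − β²) = 1/√(1 − 0.357604) = 1/√0.642396 = 1/0.801496 = 1.2477.
Lab-frame lifetime: Δt = γτ = 1.2477 × 1.34 μs = 1.6719 μs.
Distance: d = vΔt = 0.598 × 2.998×10⁸ m/s × 1.6719×10^-6 s = 300 m.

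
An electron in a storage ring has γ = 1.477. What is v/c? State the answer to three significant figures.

β = √(1 − 1/γ²) = √(1 − 1/2.181529) = √0.541606 = 0.736.

0.736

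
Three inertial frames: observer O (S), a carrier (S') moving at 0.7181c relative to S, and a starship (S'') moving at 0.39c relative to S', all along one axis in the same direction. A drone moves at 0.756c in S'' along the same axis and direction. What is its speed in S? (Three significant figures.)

First combine the drone and starship (S''→S'): u₁ = (0.756 + 0.39)/(1 + 0.756×0.39) = 1.146/1.29484 = 0.88505.
Then combine with the carrier (S'→S): u = (0.88505 + 0.7181)/(1 + 0.88505×0.7181) = 1.60315/1.635554405 = 0.98019.

0.980c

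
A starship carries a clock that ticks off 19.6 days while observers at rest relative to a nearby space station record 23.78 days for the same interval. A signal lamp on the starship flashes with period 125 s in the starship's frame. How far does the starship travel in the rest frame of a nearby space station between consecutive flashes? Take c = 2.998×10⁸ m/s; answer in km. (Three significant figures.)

2.57×10^7 km

From Δt = γΔτ: γ = 23.78/19.6 = 1.21327.
β = √(1 − 1/γ²) = 0.56627. Lab-frame period = γτ = 1.21327×125 s = 151.66 s. Distance = βc × γτ = 0.56627 × 2.998×10⁸ m/s × 151.66 s = 2.5747×10^10 m = 2.57×10^7 km.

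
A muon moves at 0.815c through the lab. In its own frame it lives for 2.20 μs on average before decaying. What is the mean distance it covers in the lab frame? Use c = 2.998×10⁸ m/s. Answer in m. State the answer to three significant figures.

Lorentz factor: γ = (1 − 0.664225)^(−1/2) = 1.7257.
Lab-frame lifetime: Δt = γτ = 1.7257 × 2.20 μs = 3.7965 μs.
Distance: d = vΔt = 0.815 × 2.998×10⁸ m/s × 3.7965×10^-6 s = 928 m.

928 m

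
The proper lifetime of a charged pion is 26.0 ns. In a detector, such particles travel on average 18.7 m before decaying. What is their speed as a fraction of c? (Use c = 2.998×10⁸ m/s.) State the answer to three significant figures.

d = βγcτ ⇒ βγ = d/(cτ) = 18.70 m / (7.7948 m) = 2.399.
β = (βγ)/√(1+(βγ)²) = 2.399/√6.7552 = 0.923.

0.923c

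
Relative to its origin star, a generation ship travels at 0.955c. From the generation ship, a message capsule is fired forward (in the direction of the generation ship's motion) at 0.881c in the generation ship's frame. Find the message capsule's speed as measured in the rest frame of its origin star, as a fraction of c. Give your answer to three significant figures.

0.997c

In units of c, u = (u' + v)/(1 + u'v) with u' = 0.881 and v = 0.955.
Numerator: 0.881 + 0.955 = 1.836. Denominator: 1 + (0.881)(0.955) = 1.841355.
u = 1.836/1.841355 = 0.99709, so the speed is 0.997c.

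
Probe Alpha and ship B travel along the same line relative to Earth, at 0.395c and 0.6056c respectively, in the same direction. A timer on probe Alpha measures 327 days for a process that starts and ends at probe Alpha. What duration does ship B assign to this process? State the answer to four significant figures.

Transform probe Alpha's velocity into ship B's frame: (0.395 − 0.6056)/(1 − 0.395·0.6056) = −0.2106/0.760788, so the relative speed is 0.27682c.
At |u| = 0.27682c, γ = (1 − 0.0766293)^(−1/2) = 1.0407.
Probe Alpha's interval is proper; time dilation gives Δt_B = γΔτ = 1.0407 × 327 days = 340.3 days.

340.3 days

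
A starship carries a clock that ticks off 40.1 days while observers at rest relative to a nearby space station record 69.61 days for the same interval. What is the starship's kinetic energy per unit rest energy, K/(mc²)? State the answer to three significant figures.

0.736

The time-dilation ratio gives γ = 69.61/40.1 = 1.73591.
Since K = (γ−1)mc², K/(mc²) = 1.73591 − 1 = 0.736.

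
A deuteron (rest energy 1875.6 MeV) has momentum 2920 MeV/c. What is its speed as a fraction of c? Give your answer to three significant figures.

0.841c

pc/(mc²) = 2920/1875.6 = 1.5568 = βγ = β/√(1−β²).
So β² = x²/(1 + x²) with x = 1.5568: x² = 2.42363, β² = 2.42363/3.42363 = 0.707912, β = 0.841.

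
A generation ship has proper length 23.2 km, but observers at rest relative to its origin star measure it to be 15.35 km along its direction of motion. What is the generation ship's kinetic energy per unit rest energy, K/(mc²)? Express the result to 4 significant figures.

0.5114

γ = L₀/L = 23.2/15.35 = 1.5114.
Since K = (γ−1)mc², K/(mc²) = 1.5114 − 1 = 0.5114.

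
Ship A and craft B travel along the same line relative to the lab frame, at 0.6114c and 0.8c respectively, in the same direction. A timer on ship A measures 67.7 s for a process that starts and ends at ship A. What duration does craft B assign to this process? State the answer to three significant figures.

Transform ship A's velocity into craft B's frame: (0.6114 − 0.8)/(1 − 0.6114·0.8) = −0.1886/0.51088, so the relative speed is 0.36917c.
γ for this relative speed: γ = 1/√(1 − 0.136286) = 1.076.
The clock on ship A records proper time, so craft B measures Δt = γΔτ = 1.076 × 67.7 = 72.8 s.

72.8 s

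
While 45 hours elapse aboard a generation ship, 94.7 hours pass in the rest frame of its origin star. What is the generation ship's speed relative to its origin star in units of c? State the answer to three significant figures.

0.880c

γ = Δt/Δτ = 94.7/45 = 2.1044.
β = √(1 − 1/γ²) = √(1 − 0.22581) = √0.77419 = 0.880.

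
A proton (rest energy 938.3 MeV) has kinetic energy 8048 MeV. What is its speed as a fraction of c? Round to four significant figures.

γ = 1 + K/(mc²) = 1 + 8048/938.3 = 9.5772.
β = √(1 − 1/γ²) = √(1 − 0.0109024) = √0.9890976 = 0.9945.

0.9945c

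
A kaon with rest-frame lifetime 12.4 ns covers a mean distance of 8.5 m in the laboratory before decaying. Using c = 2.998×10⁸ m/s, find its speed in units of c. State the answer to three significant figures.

0.916c

d = βγcτ ⇒ βγ = d/(cτ) = 8.500 m / (3.71752 m) = 2.2865.
β = (βγ)/√(1+(βγ)²) = 2.2865/√6.22808 = 0.916.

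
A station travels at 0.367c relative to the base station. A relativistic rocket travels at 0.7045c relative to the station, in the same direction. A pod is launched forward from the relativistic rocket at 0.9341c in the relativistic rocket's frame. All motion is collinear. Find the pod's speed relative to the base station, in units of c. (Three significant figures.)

0.995c

Compose velocities in two stages. Stage 1 (into S'): u₁ = (0.9341+0.7045)/(1+0.9341×0.7045) = 0.98826.
Stage 2 (into S): u = (0.98826+0.367)/(1+0.98826×0.367) = 0.99455, so the speed is 0.995c.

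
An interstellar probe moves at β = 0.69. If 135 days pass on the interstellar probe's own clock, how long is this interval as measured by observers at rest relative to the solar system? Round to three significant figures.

187 days

With β = 0.69, γ = 1/√(1 − 0.69²) = 1/√0.5239 = 1.3816.
Time dilation: Δt = γ·Δτ = 1.3816 × 135 = 187 days.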